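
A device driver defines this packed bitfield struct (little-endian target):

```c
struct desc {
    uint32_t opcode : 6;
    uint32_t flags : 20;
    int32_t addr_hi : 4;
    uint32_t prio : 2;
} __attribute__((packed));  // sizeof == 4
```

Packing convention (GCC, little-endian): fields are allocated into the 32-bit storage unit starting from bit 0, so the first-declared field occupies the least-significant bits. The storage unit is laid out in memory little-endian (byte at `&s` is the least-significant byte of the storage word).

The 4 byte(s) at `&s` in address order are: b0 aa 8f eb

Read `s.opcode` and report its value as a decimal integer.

[0]=0xb0 [1]=0xaa [2]=0x8f [3]=0xeb (little-endian) → word 0xeb8faab0
opcode [0+:6] = (word>>0) & 0x3f = 48  ←
flags [6+:20] = (word>>6) & 0xfffff = 933546
addr_hi [26+:4] = (word>>26) & 0xf = 10
prio [30+:2] = (word>>30) & 0x3 = 3

48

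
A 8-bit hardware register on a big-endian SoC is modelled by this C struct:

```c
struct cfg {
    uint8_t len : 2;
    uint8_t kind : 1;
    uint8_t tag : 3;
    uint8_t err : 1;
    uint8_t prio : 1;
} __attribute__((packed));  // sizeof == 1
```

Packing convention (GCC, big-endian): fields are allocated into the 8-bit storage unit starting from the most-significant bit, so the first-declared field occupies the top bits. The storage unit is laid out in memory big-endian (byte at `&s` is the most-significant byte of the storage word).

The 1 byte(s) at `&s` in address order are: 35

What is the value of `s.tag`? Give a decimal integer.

[0]=0x35 (big-endian) → word 0x35
len [6+:2] = (word>>6) & 0x3 = 0
kind [5+:1] = (word>>5) & 0x1 = 1
tag [2+:3] = (word>>2) & 0x7 = 5  ←
err [1+:1] = (word>>1) & 0x1 = 0
prio [0+:1] = (word>>0) & 0x1 = 1

5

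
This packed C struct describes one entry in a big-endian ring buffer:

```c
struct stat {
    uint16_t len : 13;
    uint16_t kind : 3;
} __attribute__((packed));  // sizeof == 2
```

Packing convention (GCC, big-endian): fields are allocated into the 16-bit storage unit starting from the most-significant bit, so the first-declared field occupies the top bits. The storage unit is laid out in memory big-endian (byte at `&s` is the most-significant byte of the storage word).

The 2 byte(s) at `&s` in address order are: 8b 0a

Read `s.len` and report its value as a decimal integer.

4449

[0]=0x8b [1]=0x0a (big-endian) → word 0x8b0a
len:13 @ bit 3 → (0x8b0a>>3)&0x1fff = 0x1161  ←
kind:3 @ bit 0 → (0x8b0a>>0)&0x7 = 0x2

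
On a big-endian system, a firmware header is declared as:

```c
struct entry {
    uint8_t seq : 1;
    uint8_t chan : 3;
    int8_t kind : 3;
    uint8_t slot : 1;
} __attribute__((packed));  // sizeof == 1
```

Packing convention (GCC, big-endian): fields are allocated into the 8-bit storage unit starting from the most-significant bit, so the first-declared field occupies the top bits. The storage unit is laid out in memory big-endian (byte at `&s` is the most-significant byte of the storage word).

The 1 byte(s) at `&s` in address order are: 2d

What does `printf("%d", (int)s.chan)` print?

[0]=0x2d (big-endian) → word 0x2d
seq [7+:1] = (word>>7) & 0x1 = 0
chan [4+:3] = (word>>4) & 0x7 = 2  ←
kind [1+:3] = (word>>1) & 0x7 = 6
slot [0+:1] = (word>>0) & 0x1 = 1

2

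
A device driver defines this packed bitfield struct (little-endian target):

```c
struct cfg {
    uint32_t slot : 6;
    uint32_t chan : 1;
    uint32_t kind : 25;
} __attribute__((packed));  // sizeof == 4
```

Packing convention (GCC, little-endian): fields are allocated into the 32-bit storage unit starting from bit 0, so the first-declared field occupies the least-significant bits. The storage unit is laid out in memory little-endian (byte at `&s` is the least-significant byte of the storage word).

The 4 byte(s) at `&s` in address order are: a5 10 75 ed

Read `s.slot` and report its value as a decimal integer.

37

[0]=0xa5 [1]=0x10 [2]=0x75 [3]=0xed (little-endian) → word 0xed7510a5
slot:6 @ bit 0 → (0xed7510a5>>0)&0x3f = 0x25  ←
chan:1 @ bit 6 → (0xed7510a5>>6)&0x1 = 0x0
kind:25 @ bit 7 → (0xed7510a5>>7)&0x1ffffff = 0x1daea21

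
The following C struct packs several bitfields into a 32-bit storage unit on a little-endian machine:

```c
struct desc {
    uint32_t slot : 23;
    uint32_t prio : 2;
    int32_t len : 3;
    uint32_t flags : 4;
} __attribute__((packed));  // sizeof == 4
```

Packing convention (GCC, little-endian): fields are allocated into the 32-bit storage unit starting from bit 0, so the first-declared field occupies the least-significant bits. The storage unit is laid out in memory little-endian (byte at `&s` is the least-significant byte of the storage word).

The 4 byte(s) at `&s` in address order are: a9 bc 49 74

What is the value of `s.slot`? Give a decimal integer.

[0]=0xa9 [1]=0xbc [2]=0x49 [3]=0x74 (little-endian) → word 0x7449bca9
slot:23 @ bit 0 → (0x7449bca9>>0)&0x7fffff = 0x49bca9  ←
prio:2 @ bit 23 → (0x7449bca9>>23)&0x3 = 0x0
len:3 @ bit 25 → (0x7449bca9>>25)&0x7 = 0x2
flags:4 @ bit 28 → (0x7449bca9>>28)&0xf = 0x7

4832425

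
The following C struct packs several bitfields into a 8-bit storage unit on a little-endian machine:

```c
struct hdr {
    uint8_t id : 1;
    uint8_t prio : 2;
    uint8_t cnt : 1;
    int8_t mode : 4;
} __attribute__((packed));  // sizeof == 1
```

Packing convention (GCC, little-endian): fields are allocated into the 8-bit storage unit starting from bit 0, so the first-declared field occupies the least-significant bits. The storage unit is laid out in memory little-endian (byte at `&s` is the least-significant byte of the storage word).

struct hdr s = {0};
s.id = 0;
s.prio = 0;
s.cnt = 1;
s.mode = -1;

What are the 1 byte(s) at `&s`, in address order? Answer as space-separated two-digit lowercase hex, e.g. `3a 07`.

f8

[0+:1] id=0 & 0x1 = 0x0; word=0x00
[1+:2] prio=0 & 0x3 = 0x0; word=0x00
[3+:1] cnt=1 & 0x1 = 0x1; word=0x08
[4+:4] mode=-1 & 0xf = 0xf; word=0xf8
word = 0xf8 → little-endian bytes:
  [0]=0xf8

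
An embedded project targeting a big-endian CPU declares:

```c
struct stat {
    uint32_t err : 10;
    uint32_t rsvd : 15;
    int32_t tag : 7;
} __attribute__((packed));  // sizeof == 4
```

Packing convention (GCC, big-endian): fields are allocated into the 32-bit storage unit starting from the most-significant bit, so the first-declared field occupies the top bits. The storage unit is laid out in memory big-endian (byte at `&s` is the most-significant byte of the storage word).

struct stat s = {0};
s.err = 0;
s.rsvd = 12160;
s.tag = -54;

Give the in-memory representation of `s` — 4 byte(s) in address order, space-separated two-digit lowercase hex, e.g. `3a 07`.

[22+:10] err=0 & 0x3ff = 0x0; word=0x00000000
[7+:15] rsvd=12160 & 0x7fff = 0x2f80; word=0x0017c000
[0+:7] tag=-54 & 0x7f = 0x4a; word=0x0017c04a
word = 0x0017c04a → big-endian bytes:
  [0]=0x00  [1]=0x17  [2]=0xc0  [3]=0x4a

00 17 c0 4a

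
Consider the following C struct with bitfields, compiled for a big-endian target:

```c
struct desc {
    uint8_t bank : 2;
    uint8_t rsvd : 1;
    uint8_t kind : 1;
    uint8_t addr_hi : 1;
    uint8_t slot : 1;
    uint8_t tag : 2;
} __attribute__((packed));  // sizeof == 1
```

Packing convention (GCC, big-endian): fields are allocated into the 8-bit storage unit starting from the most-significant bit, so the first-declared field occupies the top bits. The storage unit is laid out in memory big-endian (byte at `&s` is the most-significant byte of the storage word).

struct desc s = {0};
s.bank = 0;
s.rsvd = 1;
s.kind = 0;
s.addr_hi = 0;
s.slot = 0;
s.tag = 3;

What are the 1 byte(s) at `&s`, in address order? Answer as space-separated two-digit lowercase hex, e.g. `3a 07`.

bank:2 = 0 → 0x0 << 6 → word 0x00
rsvd:1 = 1 → 0x1 << 5 → word 0x20
kind:1 = 0 → 0x0 << 4 → word 0x20
addr_hi:1 = 0 → 0x0 << 3 → word 0x20
slot:1 = 0 → 0x0 << 2 → word 0x20
tag:2 = 3 → 0x3 << 0 → word 0x23
word = 0x23 → big-endian bytes:
  [0]=0x23

23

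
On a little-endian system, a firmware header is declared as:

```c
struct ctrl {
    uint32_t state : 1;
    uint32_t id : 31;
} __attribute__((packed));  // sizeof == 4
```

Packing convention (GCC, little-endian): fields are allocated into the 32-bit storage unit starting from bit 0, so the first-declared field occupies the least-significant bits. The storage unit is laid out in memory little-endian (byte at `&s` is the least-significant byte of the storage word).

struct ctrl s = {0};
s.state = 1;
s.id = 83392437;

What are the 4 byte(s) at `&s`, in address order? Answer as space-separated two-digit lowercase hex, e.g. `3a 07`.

6b ef f0 09

state (1b) val=1 bits=0x1 at bit 0: 0x00000001
id (31b) val=83392437 bits=0x4f877b5 at bit 1: 0x09f0ef6b
word = 0x09f0ef6b → little-endian bytes:
  [0]=0x6b  [1]=0xef  [2]=0xf0  [3]=0x09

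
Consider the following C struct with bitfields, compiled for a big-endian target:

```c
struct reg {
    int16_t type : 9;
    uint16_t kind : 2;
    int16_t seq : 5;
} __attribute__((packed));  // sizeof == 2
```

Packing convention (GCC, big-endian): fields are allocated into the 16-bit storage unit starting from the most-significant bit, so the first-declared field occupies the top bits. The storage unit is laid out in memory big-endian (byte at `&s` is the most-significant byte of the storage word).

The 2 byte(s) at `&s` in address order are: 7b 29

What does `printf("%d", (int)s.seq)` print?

[0]=0x7b [1]=0x29 (big-endian) → word 0x7b29
type [7+:9] = (word>>7) & 0x1ff = 246
kind [5+:2] = (word>>5) & 0x3 = 1
seq [0+:5] = (word>>0) & 0x1f = 9  ←
seq signed 5b, MSB=0: value = 9

9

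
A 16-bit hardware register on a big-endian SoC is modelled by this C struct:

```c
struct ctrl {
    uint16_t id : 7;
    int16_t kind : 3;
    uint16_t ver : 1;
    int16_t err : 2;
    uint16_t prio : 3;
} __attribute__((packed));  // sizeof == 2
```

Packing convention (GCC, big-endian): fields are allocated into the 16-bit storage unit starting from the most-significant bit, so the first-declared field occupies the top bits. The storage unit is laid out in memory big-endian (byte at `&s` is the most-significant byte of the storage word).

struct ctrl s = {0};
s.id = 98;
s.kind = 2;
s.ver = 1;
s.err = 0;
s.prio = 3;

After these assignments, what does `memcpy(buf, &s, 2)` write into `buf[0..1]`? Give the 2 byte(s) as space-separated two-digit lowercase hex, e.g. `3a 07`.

c4 a3

[9+:7] id=98 & 0x7f = 0x62; word=0xc400
[6+:3] kind=2 & 0x7 = 0x2; word=0xc480
[5+:1] ver=1 & 0x1 = 0x1; word=0xc4a0
[3+:2] err=0 & 0x3 = 0x0; word=0xc4a0
[0+:3] prio=3 & 0x7 = 0x3; word=0xc4a3
word = 0xc4a3 → big-endian bytes:
  [0]=0xc4  [1]=0xa3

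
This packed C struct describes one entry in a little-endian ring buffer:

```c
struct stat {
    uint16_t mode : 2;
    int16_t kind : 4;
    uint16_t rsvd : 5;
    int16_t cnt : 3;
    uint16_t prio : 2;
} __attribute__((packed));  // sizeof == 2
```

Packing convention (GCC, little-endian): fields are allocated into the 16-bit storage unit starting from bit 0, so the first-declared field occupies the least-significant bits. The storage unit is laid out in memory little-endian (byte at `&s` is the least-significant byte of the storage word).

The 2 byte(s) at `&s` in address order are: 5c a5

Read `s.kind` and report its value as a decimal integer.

[0]=0x5c [1]=0xa5 (little-endian) → word 0xa55c
mode:2 @ bit 0 → (0xa55c>>0)&0x3 = 0x0
kind:4 @ bit 2 → (0xa55c>>2)&0xf = 0x7  ←
rsvd:5 @ bit 6 → (0xa55c>>6)&0x1f = 0x15
cnt:3 @ bit 11 → (0xa55c>>11)&0x7 = 0x4
prio:2 @ bit 14 → (0xa55c>>14)&0x3 = 0x2
kind signed 4b, MSB=0: value = 7

7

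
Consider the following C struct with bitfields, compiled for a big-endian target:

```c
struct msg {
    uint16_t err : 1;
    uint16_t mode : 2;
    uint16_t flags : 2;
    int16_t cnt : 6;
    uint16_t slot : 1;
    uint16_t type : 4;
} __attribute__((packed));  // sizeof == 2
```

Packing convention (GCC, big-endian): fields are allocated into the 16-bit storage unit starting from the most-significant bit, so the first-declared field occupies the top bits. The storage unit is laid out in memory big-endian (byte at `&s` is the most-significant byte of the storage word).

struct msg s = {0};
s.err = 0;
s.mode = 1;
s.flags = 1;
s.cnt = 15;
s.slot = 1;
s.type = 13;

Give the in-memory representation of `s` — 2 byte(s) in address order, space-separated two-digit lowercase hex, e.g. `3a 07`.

29 fd

err (1b) val=0 bits=0x0 at bit 15: 0x0000
mode (2b) val=1 bits=0x1 at bit 13: 0x2000
flags (2b) val=1 bits=0x1 at bit 11: 0x2800
cnt (6b) val=15 bits=0xf at bit 5: 0x29e0
slot (1b) val=1 bits=0x1 at bit 4: 0x29f0
type (4b) val=13 bits=0xd at bit 0: 0x29fd
word = 0x29fd → big-endian bytes:
  [0]=0x29  [1]=0xfd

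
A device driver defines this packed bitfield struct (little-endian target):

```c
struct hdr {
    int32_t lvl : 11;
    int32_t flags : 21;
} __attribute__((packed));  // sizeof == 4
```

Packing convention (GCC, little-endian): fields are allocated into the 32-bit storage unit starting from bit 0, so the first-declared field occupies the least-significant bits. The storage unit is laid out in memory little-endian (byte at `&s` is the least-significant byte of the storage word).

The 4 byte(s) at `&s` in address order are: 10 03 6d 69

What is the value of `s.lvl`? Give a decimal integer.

[0]=0x10 [1]=0x03 [2]=0x6d [3]=0x69 (little-endian) → word 0x696d0310
lvl [0+:11] = (word>>0) & 0x7ff = 784  ←
flags [11+:21] = (word>>11) & 0x1fffff = 863648
lvl signed 11b, MSB=0: value = 784

784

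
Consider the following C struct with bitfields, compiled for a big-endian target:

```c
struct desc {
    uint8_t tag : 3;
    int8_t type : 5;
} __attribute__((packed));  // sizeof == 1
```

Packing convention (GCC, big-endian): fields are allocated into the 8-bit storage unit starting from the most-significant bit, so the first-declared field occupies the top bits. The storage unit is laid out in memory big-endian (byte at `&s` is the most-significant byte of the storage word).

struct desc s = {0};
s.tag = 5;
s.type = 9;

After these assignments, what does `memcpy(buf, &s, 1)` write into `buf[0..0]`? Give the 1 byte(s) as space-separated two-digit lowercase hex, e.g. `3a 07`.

a9

tag (3b) val=5 bits=0x5 at bit 5: 0xa0
type (5b) val=9 bits=0x9 at bit 0: 0xa9
word = 0xa9 → big-endian bytes:
  [0]=0xa9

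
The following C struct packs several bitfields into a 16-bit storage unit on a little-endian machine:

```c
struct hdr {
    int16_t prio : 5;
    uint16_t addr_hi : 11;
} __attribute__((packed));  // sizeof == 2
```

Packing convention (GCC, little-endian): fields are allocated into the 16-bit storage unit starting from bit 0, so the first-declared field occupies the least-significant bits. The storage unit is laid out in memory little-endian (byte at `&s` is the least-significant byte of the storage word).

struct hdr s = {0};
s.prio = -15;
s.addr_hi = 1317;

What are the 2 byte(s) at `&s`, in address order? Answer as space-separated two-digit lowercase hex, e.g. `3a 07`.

b1 a4

prio:5 = -15 → 0x11 << 0 → word 0x0011
addr_hi:11 = 1317 → 0x525 << 5 → word 0xa4b1
word = 0xa4b1 → little-endian bytes:
  [0]=0xb1  [1]=0xa4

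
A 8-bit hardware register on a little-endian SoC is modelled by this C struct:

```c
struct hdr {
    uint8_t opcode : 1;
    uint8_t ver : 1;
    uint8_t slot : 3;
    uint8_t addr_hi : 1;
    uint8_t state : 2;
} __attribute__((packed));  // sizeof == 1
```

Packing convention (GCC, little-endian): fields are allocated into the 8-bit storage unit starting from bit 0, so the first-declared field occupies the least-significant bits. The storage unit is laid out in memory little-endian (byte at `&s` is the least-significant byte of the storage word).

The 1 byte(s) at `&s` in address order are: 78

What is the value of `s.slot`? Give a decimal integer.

6

[0]=0x78 (little-endian) → word 0x78
opcode [0+:1] = (word>>0) & 0x1 = 0
ver [1+:1] = (word>>1) & 0x1 = 0
slot [2+:3] = (word>>2) & 0x7 = 6  ←
addr_hi [5+:1] = (word>>5) & 0x1 = 1
state [6+:2] = (word>>6) & 0x3 = 1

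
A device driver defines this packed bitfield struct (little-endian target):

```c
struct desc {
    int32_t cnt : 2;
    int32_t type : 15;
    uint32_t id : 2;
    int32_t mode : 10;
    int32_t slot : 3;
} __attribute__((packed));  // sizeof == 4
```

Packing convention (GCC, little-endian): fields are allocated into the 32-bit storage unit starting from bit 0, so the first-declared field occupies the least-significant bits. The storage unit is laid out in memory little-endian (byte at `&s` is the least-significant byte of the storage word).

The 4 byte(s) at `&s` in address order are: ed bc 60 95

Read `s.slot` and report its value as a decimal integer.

-4

[0]=0xed [1]=0xbc [2]=0x60 [3]=0x95 (little-endian) → word 0x9560bced
cnt:2 @ bit 0 → (0x9560bced>>0)&0x3 = 0x1
type:15 @ bit 2 → (0x9560bced>>2)&0x7fff = 0x2f3b
id:2 @ bit 17 → (0x9560bced>>17)&0x3 = 0x0
mode:10 @ bit 19 → (0x9560bced>>19)&0x3ff = 0x2ac
slot:3 @ bit 29 → (0x9560bced>>29)&0x7 = 0x4  ←
slot signed 3b, MSB=1: 4 - 8 = -4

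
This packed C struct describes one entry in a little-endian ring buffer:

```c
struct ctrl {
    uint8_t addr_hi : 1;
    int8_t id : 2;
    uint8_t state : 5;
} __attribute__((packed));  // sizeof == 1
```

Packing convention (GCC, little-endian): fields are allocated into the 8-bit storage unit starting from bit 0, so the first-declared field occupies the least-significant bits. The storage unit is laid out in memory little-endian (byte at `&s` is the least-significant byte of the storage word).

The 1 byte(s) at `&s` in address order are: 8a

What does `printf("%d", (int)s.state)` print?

[0]=0x8a (little-endian) → word 0x8a
addr_hi [0+:1] = (word>>0) & 0x1 = 0
id [1+:2] = (word>>1) & 0x3 = 1
state [3+:5] = (word>>3) & 0x1f = 17  ←

17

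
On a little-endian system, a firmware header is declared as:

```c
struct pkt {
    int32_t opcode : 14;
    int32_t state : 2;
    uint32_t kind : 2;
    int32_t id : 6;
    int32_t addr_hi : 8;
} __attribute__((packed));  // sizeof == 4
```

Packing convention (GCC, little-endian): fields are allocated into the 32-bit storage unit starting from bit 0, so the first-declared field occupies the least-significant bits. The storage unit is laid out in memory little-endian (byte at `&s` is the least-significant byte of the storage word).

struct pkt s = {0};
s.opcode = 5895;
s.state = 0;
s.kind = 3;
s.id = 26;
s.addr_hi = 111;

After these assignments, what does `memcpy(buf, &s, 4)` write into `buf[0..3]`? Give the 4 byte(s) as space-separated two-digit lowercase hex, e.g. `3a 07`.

opcode:14 = 5895 → 0x1707 << 0 → word 0x00001707
state:2 = 0 → 0x0 << 14 → word 0x00001707
kind:2 = 3 → 0x3 << 16 → word 0x00031707
id:6 = 26 → 0x1a << 18 → word 0x006b1707
addr_hi:8 = 111 → 0x6f << 24 → word 0x6f6b1707
word = 0x6f6b1707 → little-endian bytes:
  [0]=0x07  [1]=0x17  [2]=0x6b  [3]=0x6f

07 17 6b 6f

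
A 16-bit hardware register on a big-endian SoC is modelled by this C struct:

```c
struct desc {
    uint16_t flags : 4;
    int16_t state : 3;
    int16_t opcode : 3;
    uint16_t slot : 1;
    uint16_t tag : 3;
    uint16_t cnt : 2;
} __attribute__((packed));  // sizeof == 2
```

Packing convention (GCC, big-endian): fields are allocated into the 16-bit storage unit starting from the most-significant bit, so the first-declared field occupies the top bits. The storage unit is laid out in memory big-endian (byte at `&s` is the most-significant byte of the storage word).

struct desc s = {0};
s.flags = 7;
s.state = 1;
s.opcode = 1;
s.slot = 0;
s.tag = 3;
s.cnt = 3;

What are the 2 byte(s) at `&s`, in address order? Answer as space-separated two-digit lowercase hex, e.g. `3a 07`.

72 4f

flags (4b) val=7 bits=0x7 at bit 12: 0x7000
state (3b) val=1 bits=0x1 at bit 9: 0x7200
opcode (3b) val=1 bits=0x1 at bit 6: 0x7240
slot (1b) val=0 bits=0x0 at bit 5: 0x7240
tag (3b) val=3 bits=0x3 at bit 2: 0x724c
cnt (2b) val=3 bits=0x3 at bit 0: 0x724f
word = 0x724f → big-endian bytes:
  [0]=0x72  [1]=0x4f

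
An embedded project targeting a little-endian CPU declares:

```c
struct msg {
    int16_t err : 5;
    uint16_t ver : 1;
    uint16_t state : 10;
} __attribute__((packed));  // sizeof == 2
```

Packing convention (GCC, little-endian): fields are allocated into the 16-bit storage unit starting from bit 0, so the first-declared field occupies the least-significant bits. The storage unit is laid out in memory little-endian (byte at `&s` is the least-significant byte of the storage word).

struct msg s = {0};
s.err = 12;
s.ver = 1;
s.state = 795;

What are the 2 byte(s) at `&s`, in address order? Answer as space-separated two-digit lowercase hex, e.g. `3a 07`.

[0+:5] err=12 & 0x1f = 0xc; word=0x000c
[5+:1] ver=1 & 0x1 = 0x1; word=0x002c
[6+:10] state=795 & 0x3ff = 0x31b; word=0xc6ec
word = 0xc6ec → little-endian bytes:
  [0]=0xec  [1]=0xc6

ec c6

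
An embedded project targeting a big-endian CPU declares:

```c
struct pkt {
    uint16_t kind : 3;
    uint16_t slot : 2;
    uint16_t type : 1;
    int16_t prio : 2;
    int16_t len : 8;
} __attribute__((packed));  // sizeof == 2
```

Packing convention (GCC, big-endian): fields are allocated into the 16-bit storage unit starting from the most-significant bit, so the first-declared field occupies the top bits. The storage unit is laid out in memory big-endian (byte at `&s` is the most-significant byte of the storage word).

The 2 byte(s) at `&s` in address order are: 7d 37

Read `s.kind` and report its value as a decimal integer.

[0]=0x7d [1]=0x37 (big-endian) → word 0x7d37
kind:3 @ bit 13 → (0x7d37>>13)&0x7 = 0x3  ←
slot:2 @ bit 11 → (0x7d37>>11)&0x3 = 0x3
type:1 @ bit 10 → (0x7d37>>10)&0x1 = 0x1
prio:2 @ bit 8 → (0x7d37>>8)&0x3 = 0x1
len:8 @ bit 0 → (0x7d37>>0)&0xff = 0x37

3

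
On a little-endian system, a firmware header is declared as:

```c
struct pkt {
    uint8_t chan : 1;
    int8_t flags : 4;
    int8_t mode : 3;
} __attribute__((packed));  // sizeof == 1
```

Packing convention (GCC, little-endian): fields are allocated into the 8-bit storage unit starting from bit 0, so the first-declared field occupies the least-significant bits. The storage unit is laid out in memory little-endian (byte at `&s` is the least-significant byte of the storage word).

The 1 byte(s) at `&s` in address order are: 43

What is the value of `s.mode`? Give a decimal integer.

[0]=0x43 (little-endian) → word 0x43
chan [0+:1] = (word>>0) & 0x1 = 1
flags [1+:4] = (word>>1) & 0xf = 1
mode [5+:3] = (word>>5) & 0x7 = 2  ←
mode signed 3b, MSB=0: value = 2

2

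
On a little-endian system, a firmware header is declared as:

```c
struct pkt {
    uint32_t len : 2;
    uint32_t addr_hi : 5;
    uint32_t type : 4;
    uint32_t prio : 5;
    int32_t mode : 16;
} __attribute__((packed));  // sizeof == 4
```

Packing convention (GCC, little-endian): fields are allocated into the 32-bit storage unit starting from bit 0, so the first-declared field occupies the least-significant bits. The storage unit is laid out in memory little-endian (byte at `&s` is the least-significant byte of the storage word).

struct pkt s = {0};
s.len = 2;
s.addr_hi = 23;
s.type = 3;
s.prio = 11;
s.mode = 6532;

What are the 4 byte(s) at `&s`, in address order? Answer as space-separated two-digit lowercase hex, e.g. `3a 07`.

de 59 84 19

[0+:2] len=2 & 0x3 = 0x2; word=0x00000002
[2+:5] addr_hi=23 & 0x1f = 0x17; word=0x0000005e
[7+:4] type=3 & 0xf = 0x3; word=0x000001de
[11+:5] prio=11 & 0x1f = 0xb; word=0x000059de
[16+:16] mode=6532 & 0xffff = 0x1984; word=0x198459de
word = 0x198459de → little-endian bytes:
  [0]=0xde  [1]=0x59  [2]=0x84  [3]=0x19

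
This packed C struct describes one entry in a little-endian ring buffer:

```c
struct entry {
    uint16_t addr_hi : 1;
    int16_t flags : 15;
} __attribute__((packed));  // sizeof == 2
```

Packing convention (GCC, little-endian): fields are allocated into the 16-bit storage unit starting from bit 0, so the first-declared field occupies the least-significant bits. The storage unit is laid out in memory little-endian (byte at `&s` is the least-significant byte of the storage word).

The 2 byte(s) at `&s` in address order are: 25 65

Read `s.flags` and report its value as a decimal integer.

12946

[0]=0x25 [1]=0x65 (little-endian) → word 0x6525
addr_hi [0+:1] = (word>>0) & 0x1 = 1
flags [1+:15] = (word>>1) & 0x7fff = 12946  ←
flags signed 15b, MSB=0: value = 12946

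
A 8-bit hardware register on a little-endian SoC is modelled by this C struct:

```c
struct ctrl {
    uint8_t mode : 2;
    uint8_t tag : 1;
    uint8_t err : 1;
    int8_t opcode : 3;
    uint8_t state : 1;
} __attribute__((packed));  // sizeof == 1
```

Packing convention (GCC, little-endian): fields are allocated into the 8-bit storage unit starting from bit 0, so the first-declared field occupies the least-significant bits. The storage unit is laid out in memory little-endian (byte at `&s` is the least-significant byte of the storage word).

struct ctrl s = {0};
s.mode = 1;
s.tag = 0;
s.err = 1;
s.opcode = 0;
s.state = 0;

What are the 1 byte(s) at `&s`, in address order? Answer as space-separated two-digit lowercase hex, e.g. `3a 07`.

mode (2b) val=1 bits=0x1 at bit 0: 0x01
tag (1b) val=0 bits=0x0 at bit 2: 0x01
err (1b) val=1 bits=0x1 at bit 3: 0x09
opcode (3b) val=0 bits=0x0 at bit 4: 0x09
state (1b) val=0 bits=0x0 at bit 7: 0x09
word = 0x09 → little-endian bytes:
  [0]=0x09

09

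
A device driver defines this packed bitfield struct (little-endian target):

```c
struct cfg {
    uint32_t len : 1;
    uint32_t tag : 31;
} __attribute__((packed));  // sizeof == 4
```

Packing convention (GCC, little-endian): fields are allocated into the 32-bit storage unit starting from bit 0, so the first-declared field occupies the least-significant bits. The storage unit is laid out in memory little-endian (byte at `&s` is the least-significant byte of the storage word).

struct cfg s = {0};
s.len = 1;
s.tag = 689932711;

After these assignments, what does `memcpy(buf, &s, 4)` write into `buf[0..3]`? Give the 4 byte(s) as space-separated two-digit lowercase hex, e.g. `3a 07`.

4f 13 3f 52

len:1 = 1 → 0x1 << 0 → word 0x00000001
tag:31 = 689932711 → 0x291f89a7 << 1 → word 0x523f134f
word = 0x523f134f → little-endian bytes:
  [0]=0x4f  [1]=0x13  [2]=0x3f  [3]=0x52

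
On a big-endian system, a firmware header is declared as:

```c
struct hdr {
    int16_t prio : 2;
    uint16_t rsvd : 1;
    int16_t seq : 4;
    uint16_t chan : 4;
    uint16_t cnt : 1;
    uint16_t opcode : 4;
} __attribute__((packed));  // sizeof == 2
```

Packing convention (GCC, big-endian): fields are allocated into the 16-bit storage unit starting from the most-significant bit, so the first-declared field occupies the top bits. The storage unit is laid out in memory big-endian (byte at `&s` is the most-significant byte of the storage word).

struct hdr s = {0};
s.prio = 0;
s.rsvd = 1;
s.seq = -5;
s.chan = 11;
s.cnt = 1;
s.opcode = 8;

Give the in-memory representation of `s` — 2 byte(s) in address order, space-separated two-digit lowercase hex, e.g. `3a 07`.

37 78

prio:2 = 0 → 0x0 << 14 → word 0x0000
rsvd:1 = 1 → 0x1 << 13 → word 0x2000
seq:4 = -5 → 0xb << 9 → word 0x3600
chan:4 = 11 → 0xb << 5 → word 0x3760
cnt:1 = 1 → 0x1 << 4 → word 0x3770
opcode:4 = 8 → 0x8 << 0 → word 0x3778
word = 0x3778 → big-endian bytes:
  [0]=0x37  [1]=0x78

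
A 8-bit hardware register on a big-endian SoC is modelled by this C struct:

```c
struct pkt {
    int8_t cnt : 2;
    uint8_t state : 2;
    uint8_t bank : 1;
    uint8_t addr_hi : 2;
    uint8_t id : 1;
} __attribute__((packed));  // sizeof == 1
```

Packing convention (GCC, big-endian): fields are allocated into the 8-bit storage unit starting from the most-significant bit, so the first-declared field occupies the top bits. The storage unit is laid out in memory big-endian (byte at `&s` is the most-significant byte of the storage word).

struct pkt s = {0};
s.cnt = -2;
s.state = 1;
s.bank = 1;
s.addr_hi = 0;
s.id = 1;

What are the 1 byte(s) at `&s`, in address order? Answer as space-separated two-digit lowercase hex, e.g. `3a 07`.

99

[6+:2] cnt=-2 & 0x3 = 0x2; word=0x80
[4+:2] state=1 & 0x3 = 0x1; word=0x90
[3+:1] bank=1 & 0x1 = 0x1; word=0x98
[1+:2] addr_hi=0 & 0x3 = 0x0; word=0x98
[0+:1] id=1 & 0x1 = 0x1; word=0x99
word = 0x99 → big-endian bytes:
  [0]=0x99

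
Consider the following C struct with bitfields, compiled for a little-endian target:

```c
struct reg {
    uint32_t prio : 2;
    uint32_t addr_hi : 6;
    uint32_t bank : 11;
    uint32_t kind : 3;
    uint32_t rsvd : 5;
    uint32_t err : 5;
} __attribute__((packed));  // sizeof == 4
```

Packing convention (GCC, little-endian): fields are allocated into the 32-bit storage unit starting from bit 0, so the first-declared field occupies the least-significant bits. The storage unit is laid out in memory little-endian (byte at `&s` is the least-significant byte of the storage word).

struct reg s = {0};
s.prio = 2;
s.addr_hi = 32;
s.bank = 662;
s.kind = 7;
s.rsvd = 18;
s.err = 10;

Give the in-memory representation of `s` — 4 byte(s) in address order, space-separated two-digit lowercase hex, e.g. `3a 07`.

prio:2 = 2 → 0x2 << 0 → word 0x00000002
addr_hi:6 = 32 → 0x20 << 2 → word 0x00000082
bank:11 = 662 → 0x296 << 8 → word 0x00029682
kind:3 = 7 → 0x7 << 19 → word 0x003a9682
rsvd:5 = 18 → 0x12 << 22 → word 0x04ba9682
err:5 = 10 → 0xa << 27 → word 0x54ba9682
word = 0x54ba9682 → little-endian bytes:
  [0]=0x82  [1]=0x96  [2]=0xba  [3]=0x54

82 96 ba 54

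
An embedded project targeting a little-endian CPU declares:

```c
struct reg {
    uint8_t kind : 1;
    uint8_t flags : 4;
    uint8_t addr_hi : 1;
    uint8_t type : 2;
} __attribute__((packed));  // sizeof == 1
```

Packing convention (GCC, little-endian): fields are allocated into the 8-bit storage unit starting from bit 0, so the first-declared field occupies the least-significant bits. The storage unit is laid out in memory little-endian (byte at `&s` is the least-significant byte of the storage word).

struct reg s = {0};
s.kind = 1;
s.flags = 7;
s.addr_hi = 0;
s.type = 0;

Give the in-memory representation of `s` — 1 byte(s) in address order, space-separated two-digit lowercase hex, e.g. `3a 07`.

0f

kind (1b) val=1 bits=0x1 at bit 0: 0x01
flags (4b) val=7 bits=0x7 at bit 1: 0x0f
addr_hi (1b) val=0 bits=0x0 at bit 5: 0x0f
type (2b) val=0 bits=0x0 at bit 6: 0x0f
word = 0x0f → little-endian bytes:
  [0]=0x0f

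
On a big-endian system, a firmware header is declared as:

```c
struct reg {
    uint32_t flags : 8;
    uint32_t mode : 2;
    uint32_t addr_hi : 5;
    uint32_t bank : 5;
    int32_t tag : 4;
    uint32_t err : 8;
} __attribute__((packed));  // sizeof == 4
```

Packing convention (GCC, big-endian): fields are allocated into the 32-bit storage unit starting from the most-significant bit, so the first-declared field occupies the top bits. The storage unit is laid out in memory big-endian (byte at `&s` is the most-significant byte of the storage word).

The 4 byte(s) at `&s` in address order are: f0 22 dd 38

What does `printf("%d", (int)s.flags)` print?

240

[0]=0xf0 [1]=0x22 [2]=0xdd [3]=0x38 (big-endian) → word 0xf022dd38
flags:8 @ bit 24 → (0xf022dd38>>24)&0xff = 0xf0  ←
mode:2 @ bit 22 → (0xf022dd38>>22)&0x3 = 0x0
addr_hi:5 @ bit 17 → (0xf022dd38>>17)&0x1f = 0x11
bank:5 @ bit 12 → (0xf022dd38>>12)&0x1f = 0xd
tag:4 @ bit 8 → (0xf022dd38>>8)&0xf = 0xd
err:8 @ bit 0 → (0xf022dd38>>0)&0xff = 0x38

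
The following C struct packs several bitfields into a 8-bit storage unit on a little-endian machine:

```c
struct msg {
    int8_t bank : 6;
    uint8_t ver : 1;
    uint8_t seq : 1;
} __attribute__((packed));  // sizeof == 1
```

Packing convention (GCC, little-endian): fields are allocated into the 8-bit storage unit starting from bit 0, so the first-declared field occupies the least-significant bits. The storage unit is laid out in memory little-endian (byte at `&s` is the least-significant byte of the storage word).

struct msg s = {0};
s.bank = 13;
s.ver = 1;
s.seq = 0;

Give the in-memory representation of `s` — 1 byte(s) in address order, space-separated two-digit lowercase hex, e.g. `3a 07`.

4d

[0+:6] bank=13 & 0x3f = 0xd; word=0x0d
[6+:1] ver=1 & 0x1 = 0x1; word=0x4d
[7+:1] seq=0 & 0x1 = 0x0; word=0x4d
word = 0x4d → little-endian bytes:
  [0]=0x4d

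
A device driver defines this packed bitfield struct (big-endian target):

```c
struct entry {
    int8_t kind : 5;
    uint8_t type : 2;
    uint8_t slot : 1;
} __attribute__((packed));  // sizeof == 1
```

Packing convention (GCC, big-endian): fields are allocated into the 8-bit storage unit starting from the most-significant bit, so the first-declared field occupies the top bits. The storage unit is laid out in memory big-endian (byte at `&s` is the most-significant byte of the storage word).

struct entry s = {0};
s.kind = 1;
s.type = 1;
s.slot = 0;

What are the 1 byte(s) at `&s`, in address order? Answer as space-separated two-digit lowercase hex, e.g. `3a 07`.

0a

[3+:5] kind=1 & 0x1f = 0x1; word=0x08
[1+:2] type=1 & 0x3 = 0x1; word=0x0a
[0+:1] slot=0 & 0x1 = 0x0; word=0x0a
word = 0x0a → big-endian bytes:
  [0]=0x0a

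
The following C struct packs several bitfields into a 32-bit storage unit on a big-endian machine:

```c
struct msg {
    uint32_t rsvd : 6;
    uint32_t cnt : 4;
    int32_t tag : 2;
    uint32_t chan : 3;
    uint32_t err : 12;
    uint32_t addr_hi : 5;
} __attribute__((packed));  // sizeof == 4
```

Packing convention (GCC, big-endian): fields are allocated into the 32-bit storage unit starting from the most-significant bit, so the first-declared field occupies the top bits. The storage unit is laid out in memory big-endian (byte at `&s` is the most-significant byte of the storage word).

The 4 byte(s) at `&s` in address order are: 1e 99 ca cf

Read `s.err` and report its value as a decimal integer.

[0]=0x1e [1]=0x99 [2]=0xca [3]=0xcf (big-endian) → word 0x1e99cacf
rsvd:6 @ bit 26 → (0x1e99cacf>>26)&0x3f = 0x7
cnt:4 @ bit 22 → (0x1e99cacf>>22)&0xf = 0xa
tag:2 @ bit 20 → (0x1e99cacf>>20)&0x3 = 0x1
chan:3 @ bit 17 → (0x1e99cacf>>17)&0x7 = 0x4
err:12 @ bit 5 → (0x1e99cacf>>5)&0xfff = 0xe56  ←
addr_hi:5 @ bit 0 → (0x1e99cacf>>0)&0x1f = 0xf

3670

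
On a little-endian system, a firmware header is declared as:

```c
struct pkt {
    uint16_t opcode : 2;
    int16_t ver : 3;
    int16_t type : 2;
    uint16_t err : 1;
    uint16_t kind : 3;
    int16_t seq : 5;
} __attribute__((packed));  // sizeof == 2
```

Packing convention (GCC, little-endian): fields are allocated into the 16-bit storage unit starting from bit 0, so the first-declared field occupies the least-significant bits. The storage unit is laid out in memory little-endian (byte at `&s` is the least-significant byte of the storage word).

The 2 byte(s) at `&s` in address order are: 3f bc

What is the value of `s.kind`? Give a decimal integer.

4

[0]=0x3f [1]=0xbc (little-endian) → word 0xbc3f
opcode:2 @ bit 0 → (0xbc3f>>0)&0x3 = 0x3
ver:3 @ bit 2 → (0xbc3f>>2)&0x7 = 0x7
type:2 @ bit 5 → (0xbc3f>>5)&0x3 = 0x1
err:1 @ bit 7 → (0xbc3f>>7)&0x1 = 0x0
kind:3 @ bit 8 → (0xbc3f>>8)&0x7 = 0x4  ←
seq:5 @ bit 11 → (0xbc3f>>11)&0x1f = 0x17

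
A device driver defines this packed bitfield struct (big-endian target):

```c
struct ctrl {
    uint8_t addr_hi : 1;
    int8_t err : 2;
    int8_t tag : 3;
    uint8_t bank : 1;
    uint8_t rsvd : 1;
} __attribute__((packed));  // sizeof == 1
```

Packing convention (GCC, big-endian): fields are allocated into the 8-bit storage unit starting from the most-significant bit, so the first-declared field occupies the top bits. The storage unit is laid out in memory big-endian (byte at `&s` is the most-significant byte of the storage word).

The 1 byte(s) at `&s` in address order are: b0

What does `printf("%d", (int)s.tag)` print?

-4

[0]=0xb0 (big-endian) → word 0xb0
addr_hi [7+:1] = (word>>7) & 0x1 = 1
err [5+:2] = (word>>5) & 0x3 = 1
tag [2+:3] = (word>>2) & 0x7 = 4  ←
bank [1+:1] = (word>>1) & 0x1 = 0
rsvd [0+:1] = (word>>0) & 0x1 = 0
tag signed 3b, MSB=1: 4 - 8 = -4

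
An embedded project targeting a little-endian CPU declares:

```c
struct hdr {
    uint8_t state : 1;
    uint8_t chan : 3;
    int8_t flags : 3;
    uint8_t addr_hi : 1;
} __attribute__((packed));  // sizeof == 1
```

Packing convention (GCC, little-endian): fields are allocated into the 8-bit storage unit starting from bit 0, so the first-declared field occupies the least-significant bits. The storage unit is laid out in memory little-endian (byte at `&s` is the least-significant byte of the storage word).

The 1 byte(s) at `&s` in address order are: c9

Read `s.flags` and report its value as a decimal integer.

-4

[0]=0xc9 (little-endian) → word 0xc9
state:1 @ bit 0 → (0xc9>>0)&0x1 = 0x1
chan:3 @ bit 1 → (0xc9>>1)&0x7 = 0x4
flags:3 @ bit 4 → (0xc9>>4)&0x7 = 0x4  ←
addr_hi:1 @ bit 7 → (0xc9>>7)&0x1 = 0x1
flags signed 3b, MSB=1: 4 - 8 = -4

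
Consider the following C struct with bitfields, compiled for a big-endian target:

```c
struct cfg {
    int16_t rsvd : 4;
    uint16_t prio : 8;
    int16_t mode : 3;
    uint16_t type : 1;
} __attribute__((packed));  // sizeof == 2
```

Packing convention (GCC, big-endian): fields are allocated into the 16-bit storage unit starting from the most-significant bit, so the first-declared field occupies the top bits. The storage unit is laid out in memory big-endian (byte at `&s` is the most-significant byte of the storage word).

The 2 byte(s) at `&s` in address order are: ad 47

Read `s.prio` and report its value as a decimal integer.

212

[0]=0xad [1]=0x47 (big-endian) → word 0xad47
rsvd [12+:4] = (word>>12) & 0xf = 10
prio [4+:8] = (word>>4) & 0xff = 212  ←
mode [1+:3] = (word>>1) & 0x7 = 3
type [0+:1] = (word>>0) & 0x1 = 1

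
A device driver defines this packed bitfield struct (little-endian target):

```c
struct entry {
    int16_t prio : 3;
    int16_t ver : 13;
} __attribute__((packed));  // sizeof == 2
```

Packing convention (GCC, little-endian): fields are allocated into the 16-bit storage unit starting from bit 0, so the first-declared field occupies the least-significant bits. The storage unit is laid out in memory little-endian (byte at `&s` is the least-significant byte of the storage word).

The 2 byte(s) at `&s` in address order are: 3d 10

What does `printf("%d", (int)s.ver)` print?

[0]=0x3d [1]=0x10 (little-endian) → word 0x103d
prio [0+:3] = (word>>0) & 0x7 = 5
ver [3+:13] = (word>>3) & 0x1fff = 519  ←
ver signed 13b, MSB=0: value = 519

519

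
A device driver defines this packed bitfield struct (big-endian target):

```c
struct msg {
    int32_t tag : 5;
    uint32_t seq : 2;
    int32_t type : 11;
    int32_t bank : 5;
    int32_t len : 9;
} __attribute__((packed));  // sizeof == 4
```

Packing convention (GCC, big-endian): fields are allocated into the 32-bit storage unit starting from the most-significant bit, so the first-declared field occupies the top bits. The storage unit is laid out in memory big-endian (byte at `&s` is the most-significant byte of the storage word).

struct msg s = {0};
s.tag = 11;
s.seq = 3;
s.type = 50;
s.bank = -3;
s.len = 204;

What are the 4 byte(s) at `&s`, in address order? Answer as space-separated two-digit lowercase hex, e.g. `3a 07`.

5e 0c ba cc

[27+:5] tag=11 & 0x1f = 0xb; word=0x58000000
[25+:2] seq=3 & 0x3 = 0x3; word=0x5e000000
[14+:11] type=50 & 0x7ff = 0x32; word=0x5e0c8000
[9+:5] bank=-3 & 0x1f = 0x1d; word=0x5e0cba00
[0+:9] len=204 & 0x1ff = 0xcc; word=0x5e0cbacc
word = 0x5e0cbacc → big-endian bytes:
  [0]=0x5e  [1]=0x0c  [2]=0xba  [3]=0xcc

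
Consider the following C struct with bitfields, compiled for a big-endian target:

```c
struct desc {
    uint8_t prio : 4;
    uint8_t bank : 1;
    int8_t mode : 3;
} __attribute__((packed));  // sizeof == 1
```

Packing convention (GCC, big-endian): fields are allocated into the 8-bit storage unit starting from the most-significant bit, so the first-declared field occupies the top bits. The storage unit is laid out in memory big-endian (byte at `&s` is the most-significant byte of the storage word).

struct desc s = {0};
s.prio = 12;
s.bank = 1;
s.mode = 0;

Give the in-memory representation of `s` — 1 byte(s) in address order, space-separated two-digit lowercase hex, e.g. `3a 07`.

c8

[4+:4] prio=12 & 0xf = 0xc; word=0xc0
[3+:1] bank=1 & 0x1 = 0x1; word=0xc8
[0+:3] mode=0 & 0x7 = 0x0; word=0xc8
word = 0xc8 → big-endian bytes:
  [0]=0xc8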